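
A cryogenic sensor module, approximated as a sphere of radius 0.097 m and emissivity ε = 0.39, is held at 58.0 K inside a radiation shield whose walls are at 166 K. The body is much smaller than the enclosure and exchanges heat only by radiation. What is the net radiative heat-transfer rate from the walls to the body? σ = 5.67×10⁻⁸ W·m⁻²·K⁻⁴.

For a small grey body in a large enclosure: P_net = εσA(T_body⁴ − T_wall⁴).
A = 4πr² = 0.1182 m²; T_body⁴ − T_wall⁴ = 1.132×10⁷ − 7.593×10⁸ = -7.480×10⁸ K⁴.
|P_net| = 0.39·5.67×10⁻⁸·0.1182·7.480×10⁸.

P_net ≈ 1.96 W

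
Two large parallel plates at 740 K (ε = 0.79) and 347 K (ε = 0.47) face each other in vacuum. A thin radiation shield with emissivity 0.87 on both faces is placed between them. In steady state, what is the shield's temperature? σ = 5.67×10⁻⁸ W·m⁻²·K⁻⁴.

T_s ≈ 661 K

In steady state the net flux on the hot side equals that on the cold side.
σ(T₁⁴−T_s⁴)/D₁ = σ(T_s⁴−T₂⁴)/D₂, with D₁ = 1/ε₁+1/ε_s−1 = 1.415, D₂ = 1/ε_s+1/ε₂−1 = 2.277.
Solve for T_s⁴: T_s⁴ = (D₂·T₁⁴ + D₁·T₂⁴)/(D₁+D₂) = 1.905×10¹¹ K⁴.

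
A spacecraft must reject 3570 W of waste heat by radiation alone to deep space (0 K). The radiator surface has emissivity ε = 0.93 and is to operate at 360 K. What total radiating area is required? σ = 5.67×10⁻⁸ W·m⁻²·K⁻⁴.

A ≈ 4.03 m²

P = εσA T⁴ ⇒ A = P/(εσT⁴).
T⁴ = 1.680×10¹⁰ K⁴.
A = 3570/(0.93 × 5.67×10⁻⁸ × 1.680×10¹⁰).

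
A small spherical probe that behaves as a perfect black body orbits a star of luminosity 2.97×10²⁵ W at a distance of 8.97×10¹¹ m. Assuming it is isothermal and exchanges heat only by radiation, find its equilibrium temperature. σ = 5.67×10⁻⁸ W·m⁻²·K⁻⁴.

First find the stellar flux at distance d: S = L/(4πd²) = 2.97×10²⁵/(4π·(8.97×10¹¹)²) = 2.937 W/m².
For an isothermal sphere, absorbed (1−a)S·πr² = emitted σ·4πr²·T⁴, so T⁴ = (1−a)S/(4σ).
T⁴ = 1.00·2.937/(4·5.67×10⁻⁸) = 1.295×10⁷ K⁴.

T ≈ 60.0 K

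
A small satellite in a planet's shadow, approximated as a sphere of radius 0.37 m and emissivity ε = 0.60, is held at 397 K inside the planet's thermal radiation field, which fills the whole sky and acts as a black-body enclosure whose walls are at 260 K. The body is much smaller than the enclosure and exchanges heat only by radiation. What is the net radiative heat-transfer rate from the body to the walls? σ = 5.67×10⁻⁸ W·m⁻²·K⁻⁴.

P_net ≈ 1190 W

For a small grey body in a large enclosure: P_net = εσA(T_body⁴ − T_wall⁴).
A = 4πr² = 1.720 m²; T_body⁴ − T_wall⁴ = 2.484×10¹⁰ − 4.570×10⁹ = 2.027×10¹⁰ K⁴.
|P_net| = 0.60·5.67×10⁻⁸·1.720·2.027×10¹⁰.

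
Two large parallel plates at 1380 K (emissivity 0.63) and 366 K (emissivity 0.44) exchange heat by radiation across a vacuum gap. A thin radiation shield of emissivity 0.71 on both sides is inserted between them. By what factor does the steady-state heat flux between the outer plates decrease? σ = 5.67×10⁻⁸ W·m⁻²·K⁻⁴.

Without shield: q₀ = σΔ(T⁴)/(1/ε₁+1/ε₂−1) with denominator 2.860.
With shield the two gaps are in series; the resistances add: (1/ε₁+1/ε_s−1)+(1/ε_s+1/ε₂−1) = 1.996+2.681 = 4.677.
Heat-flux ratio q₀/q = 4.677/2.860.

factor ≈ 1.64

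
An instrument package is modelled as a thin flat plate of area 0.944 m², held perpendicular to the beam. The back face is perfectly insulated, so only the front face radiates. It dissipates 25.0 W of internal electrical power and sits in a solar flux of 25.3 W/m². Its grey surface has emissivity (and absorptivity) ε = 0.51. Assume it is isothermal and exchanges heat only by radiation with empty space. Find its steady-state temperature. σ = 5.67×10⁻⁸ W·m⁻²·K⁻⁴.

At steady state, absorbed solar power + internal power = radiated power.
Absorbed: α·S·A_cross = 0.51·25.3·0.9440 = 12.18 W (cross-section A).
Total input = 12.18 + 25.0 = 37.18 W.
Radiated: εσ·A_surf·T⁴ with A_surf = A = 0.9440 m².
T⁴ = 37.18/(0.51·5.67×10⁻⁸·0.9440) = 1.362×10⁹ K⁴.

T ≈ 192 K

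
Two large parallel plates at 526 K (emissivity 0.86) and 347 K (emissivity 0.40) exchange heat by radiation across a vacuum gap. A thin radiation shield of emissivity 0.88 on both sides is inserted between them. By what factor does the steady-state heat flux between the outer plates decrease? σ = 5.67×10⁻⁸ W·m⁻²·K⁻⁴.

factor ≈ 1.48

Without shield: q₀ = σΔ(T⁴)/(1/ε₁+1/ε₂−1) with denominator 2.663.
With shield the two gaps are in series; the resistances add: (1/ε₁+1/ε_s−1)+(1/ε_s+1/ε₂−1) = 1.299+2.636 = 3.936.
Heat-flux ratio q₀/q = 3.936/2.663.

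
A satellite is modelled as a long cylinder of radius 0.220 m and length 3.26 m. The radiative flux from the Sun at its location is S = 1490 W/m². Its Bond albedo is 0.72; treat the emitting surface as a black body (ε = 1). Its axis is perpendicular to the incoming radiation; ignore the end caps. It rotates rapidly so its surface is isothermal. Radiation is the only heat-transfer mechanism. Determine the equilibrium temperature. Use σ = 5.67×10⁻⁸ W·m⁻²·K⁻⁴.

T ≈ 220 K

At equilibrium, absorbed power = emitted power.
Absorbing cross-section = 2rL = 1.434 m²; emitting surface = 2πrL = 4.506 m² (ratio π).
(1−a)S·A_cross = εσ·A_surf·T⁴  ⇒  T⁴ = (1−a)S/(πσ).
T⁴ = 0.280·1490/(π·5.67×10⁻⁸) = 2.342×10⁹ K⁴.
T = (2.342×10⁹)^(1/4).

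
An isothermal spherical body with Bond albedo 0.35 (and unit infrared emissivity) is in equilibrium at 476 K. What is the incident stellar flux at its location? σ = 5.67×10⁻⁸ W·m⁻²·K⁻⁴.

S ≈ 17900 W/m²

(1−a)S·πr² = σ·4πr²·T⁴ ⇒ S = 4σT⁴/(1−a).
S = 4·5.67×10⁻⁸·5.134×10¹⁰/0.650.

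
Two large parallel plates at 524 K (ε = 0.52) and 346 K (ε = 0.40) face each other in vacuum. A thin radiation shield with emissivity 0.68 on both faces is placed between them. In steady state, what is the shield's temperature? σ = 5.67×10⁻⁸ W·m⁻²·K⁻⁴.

In steady state the net flux on the hot side equals that on the cold side.
σ(T₁⁴−T_s⁴)/D₁ = σ(T_s⁴−T₂⁴)/D₂, with D₁ = 1/ε₁+1/ε_s−1 = 2.394, D₂ = 1/ε_s+1/ε₂−1 = 2.971.
Solve for T_s⁴: T_s⁴ = (D₂·T₁⁴ + D₁·T₂⁴)/(D₁+D₂) = 4.815×10¹⁰ K⁴.

T_s ≈ 468 K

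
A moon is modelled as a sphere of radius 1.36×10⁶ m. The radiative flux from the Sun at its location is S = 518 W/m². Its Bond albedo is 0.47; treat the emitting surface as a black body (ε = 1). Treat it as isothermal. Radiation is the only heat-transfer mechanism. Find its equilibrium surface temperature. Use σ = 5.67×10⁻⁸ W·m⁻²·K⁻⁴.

T ≈ 187 K

At equilibrium, absorbed power = emitted power.
Absorbing cross-section = πr² = 5.811×10¹² m²; emitting surface = 4πr² = 2.324×10¹³ m² (ratio 4).
(1−a)S·A_cross = εσ·A_surf·T⁴  ⇒  T⁴ = (1−a)S/(4σ).
T⁴ = 0.530·518/(4·5.67×10⁻⁸) = 1.210×10⁹ K⁴.
T = (1.210×10⁹)^(1/4).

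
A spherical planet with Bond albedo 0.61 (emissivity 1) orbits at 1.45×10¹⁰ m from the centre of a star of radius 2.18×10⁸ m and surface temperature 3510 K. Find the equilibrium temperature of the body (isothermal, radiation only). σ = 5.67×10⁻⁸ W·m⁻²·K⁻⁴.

The star's surface emits σT_*⁴; at distance d the flux is S = σT_*⁴(R_*/d)².
S = 5.67×10⁻⁸·(3510)⁴·(2.18×10⁸/1.45×10¹⁰)² = 1945 W/m².
For an isothermal sphere T⁴ = (1−a)S/(4σ) = 3.345×10⁹ K⁴.

T ≈ 240 K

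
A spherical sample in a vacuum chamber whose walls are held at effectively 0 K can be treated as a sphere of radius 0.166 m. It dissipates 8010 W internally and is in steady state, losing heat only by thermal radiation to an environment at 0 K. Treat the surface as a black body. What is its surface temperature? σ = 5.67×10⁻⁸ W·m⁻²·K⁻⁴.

T ≈ 799 K

Steady state: internal power = radiated power, P = εσA T⁴.
Radiating area A = 4πr² = 0.3463 m².
T⁴ = P/(εσA) = 8010/(1.0·5.67×10⁻⁸·0.3463) = 4.080×10¹¹ K⁴.
T = (4.080×10¹¹)^(1/4).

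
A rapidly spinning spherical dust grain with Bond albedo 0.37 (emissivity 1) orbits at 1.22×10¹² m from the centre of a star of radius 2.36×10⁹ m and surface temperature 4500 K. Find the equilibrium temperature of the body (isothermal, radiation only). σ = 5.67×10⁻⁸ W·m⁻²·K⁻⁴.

The star's surface emits σT_*⁴; at distance d the flux is S = σT_*⁴(R_*/d)².
S = 5.67×10⁻⁸·(4500)⁴·(2.36×10⁹/1.22×10¹²)² = 87.00 W/m².
For an isothermal sphere T⁴ = (1−a)S/(4σ) = 2.417×10⁸ K⁴.

T ≈ 125 K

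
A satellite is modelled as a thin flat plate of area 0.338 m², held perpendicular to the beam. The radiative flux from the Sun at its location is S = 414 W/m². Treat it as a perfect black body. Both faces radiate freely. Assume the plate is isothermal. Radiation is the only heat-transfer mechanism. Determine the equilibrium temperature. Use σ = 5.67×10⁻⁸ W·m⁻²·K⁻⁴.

At equilibrium, absorbed power = emitted power.
Absorbing cross-section = A = 0.3380 m²; emitting surface = 2A = 0.6760 m² (ratio 2).
S·A_cross = εσ·A_surf·T⁴  ⇒  T⁴ = S/(2σ).
T⁴ = 1.00·414/(2·5.67×10⁻⁸) = 3.651×10⁹ K⁴.
T = (3.651×10⁹)^(1/4).

T ≈ 246 K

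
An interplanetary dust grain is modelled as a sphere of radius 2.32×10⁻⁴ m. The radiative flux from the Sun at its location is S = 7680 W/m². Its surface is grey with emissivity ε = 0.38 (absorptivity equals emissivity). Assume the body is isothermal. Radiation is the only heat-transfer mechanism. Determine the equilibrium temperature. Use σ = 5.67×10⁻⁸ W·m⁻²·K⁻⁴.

At equilibrium, absorbed power = emitted power.
Absorbing cross-section = πr² = 1.691×10⁻⁷ m²; emitting surface = 4πr² = 6.764×10⁻⁷ m² (ratio 4).
εS·A_cross = εσ·A_surf·T⁴  ⇒  T⁴ = S/(4σ)   (ε cancels).
T⁴ = 7680/(4·5.67×10⁻⁸) = 3.386×10¹⁰ K⁴.
T = (3.386×10¹⁰)^(1/4).

T ≈ 429 K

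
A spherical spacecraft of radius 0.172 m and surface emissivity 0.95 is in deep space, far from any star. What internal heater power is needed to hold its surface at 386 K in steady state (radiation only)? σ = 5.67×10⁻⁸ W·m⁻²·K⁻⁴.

P ≈ 445 W

P = εσ·4πr²·T⁴.
4πr² = 0.3718 m²; T⁴ = 2.220×10¹⁰ K⁴.
P = 0.95·5.67×10⁻⁸·0.3718·2.220×10¹⁰.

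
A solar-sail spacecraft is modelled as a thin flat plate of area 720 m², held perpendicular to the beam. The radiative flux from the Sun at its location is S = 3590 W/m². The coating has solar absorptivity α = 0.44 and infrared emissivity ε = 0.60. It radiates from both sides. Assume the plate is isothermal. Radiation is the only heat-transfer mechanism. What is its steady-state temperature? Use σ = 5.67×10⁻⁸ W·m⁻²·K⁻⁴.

At equilibrium, absorbed power = emitted power.
Absorbing cross-section = A = 720.0 m²; emitting surface = 2A = 1440 m² (ratio 2).
αS·A_cross = εσ·A_surf·T⁴  ⇒  T⁴ = αS/(ε·2σ).
T⁴ = 0.440·3590/(0.60·2·5.67×10⁻⁸) = 2.322×10¹⁰ K⁴.
T = (2.322×10¹⁰)^(1/4).

T ≈ 390 K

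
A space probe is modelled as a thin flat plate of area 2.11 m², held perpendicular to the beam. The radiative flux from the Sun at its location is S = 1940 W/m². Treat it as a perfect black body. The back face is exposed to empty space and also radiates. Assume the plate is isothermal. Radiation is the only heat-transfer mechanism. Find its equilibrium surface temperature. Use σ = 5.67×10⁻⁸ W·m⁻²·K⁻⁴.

T ≈ 362 K

At equilibrium, absorbed power = emitted power.
Absorbing cross-section = A = 2.110 m²; emitting surface = 2A = 4.220 m² (ratio 2).
S·A_cross = εσ·A_surf·T⁴  ⇒  T⁴ = S/(2σ).
T⁴ = 1.00·1940/(2·5.67×10⁻⁸) = 1.711×10¹⁰ K⁴.
T = (1.711×10¹⁰)^(1/4).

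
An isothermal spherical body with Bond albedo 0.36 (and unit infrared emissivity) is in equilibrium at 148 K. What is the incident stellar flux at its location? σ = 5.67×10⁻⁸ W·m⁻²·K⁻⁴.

(1−a)S·πr² = σ·4πr²·T⁴ ⇒ S = 4σT⁴/(1−a).
S = 4·5.67×10⁻⁸·4.798×10⁸/0.640.

S ≈ 170 W/m²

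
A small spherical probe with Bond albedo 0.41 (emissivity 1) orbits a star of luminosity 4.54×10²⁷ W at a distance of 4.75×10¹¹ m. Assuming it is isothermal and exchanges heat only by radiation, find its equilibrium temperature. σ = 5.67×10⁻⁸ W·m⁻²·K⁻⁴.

First find the stellar flux at distance d: S = L/(4πd²) = 4.54×10²⁷/(4π·(4.75×10¹¹)²) = 1601 W/m².
For an isothermal sphere, absorbed (1−a)S·πr² = emitted σ·4πr²·T⁴, so T⁴ = (1−a)S/(4σ).
T⁴ = 0.590·1601/(4·5.67×10⁻⁸) = 4.166×10⁹ K⁴.

T ≈ 254 K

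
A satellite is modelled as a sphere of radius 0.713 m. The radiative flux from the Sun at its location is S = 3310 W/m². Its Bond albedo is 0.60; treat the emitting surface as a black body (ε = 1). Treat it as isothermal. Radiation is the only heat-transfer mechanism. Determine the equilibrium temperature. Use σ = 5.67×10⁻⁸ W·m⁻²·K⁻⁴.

At equilibrium, absorbed power = emitted power.
Absorbing cross-section = πr² = 1.597 m²; emitting surface = 4πr² = 6.388 m² (ratio 4).
(1−a)S·A_cross = εσ·A_surf·T⁴  ⇒  T⁴ = (1−a)S/(4σ).
T⁴ = 0.400·3310/(4·5.67×10⁻⁸) = 5.838×10⁹ K⁴.
T = (5.838×10⁹)^(1/4).

T ≈ 276 K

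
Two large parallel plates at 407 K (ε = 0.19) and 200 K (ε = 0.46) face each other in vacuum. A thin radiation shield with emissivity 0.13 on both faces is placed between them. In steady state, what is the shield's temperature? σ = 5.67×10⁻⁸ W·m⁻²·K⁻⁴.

In steady state the net flux on the hot side equals that on the cold side.
σ(T₁⁴−T_s⁴)/D₁ = σ(T_s⁴−T₂⁴)/D₂, with D₁ = 1/ε₁+1/ε_s−1 = 11.96, D₂ = 1/ε_s+1/ε₂−1 = 8.866.
Solve for T_s⁴: T_s⁴ = (D₂·T₁⁴ + D₁·T₂⁴)/(D₁+D₂) = 1.260×10¹⁰ K⁴.

T_s ≈ 335 K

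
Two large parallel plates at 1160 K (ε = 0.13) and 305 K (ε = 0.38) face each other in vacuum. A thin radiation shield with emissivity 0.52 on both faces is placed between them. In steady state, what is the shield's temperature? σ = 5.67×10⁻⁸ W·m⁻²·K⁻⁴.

T_s ≈ 855 K

In steady state the net flux on the hot side equals that on the cold side.
σ(T₁⁴−T_s⁴)/D₁ = σ(T_s⁴−T₂⁴)/D₂, with D₁ = 1/ε₁+1/ε_s−1 = 8.615, D₂ = 1/ε_s+1/ε₂−1 = 3.555.
Solve for T_s⁴: T_s⁴ = (D₂·T₁⁴ + D₁·T₂⁴)/(D₁+D₂) = 5.350×10¹¹ K⁴.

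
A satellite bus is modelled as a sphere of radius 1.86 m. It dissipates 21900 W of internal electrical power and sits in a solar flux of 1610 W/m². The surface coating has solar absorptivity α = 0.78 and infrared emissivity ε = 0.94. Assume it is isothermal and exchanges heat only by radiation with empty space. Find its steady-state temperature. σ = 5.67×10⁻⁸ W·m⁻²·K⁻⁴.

At steady state, absorbed solar power + internal power = radiated power.
Absorbed: α·S·A_cross = 0.78·1610·10.87 = 13650 W (cross-section πr²).
Total input = 13650 + 21900 = 35550 W.
Radiated: εσ·A_surf·T⁴ with A_surf = 4πr² = 43.47 m².
T⁴ = 35550/(0.94·5.67×10⁻⁸·43.47) = 1.534×10¹⁰ K⁴.

T ≈ 352 K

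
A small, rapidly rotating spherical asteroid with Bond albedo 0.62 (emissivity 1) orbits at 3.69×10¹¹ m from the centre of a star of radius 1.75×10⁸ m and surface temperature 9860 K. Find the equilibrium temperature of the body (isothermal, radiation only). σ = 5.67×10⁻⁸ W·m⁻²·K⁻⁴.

T ≈ 119 K

The star's surface emits σT_*⁴; at distance d the flux is S = σT_*⁴(R_*/d)².
S = 5.67×10⁻⁸·(9860)⁴·(1.75×10⁸/3.69×10¹¹)² = 120.5 W/m².
For an isothermal sphere T⁴ = (1−a)S/(4σ) = 2.020×10⁸ K⁴.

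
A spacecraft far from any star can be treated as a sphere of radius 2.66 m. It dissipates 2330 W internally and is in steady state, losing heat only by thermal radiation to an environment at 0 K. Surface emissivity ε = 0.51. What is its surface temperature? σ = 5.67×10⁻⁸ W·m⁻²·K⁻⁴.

T ≈ 174 K

Steady state: internal power = radiated power, P = εσA T⁴.
Radiating area A = 4πr² = 88.91 m².
T⁴ = P/(εσA) = 2330/(0.51·5.67×10⁻⁸·88.91) = 9.062×10⁸ K⁴.
T = (9.062×10⁸)^(1/4).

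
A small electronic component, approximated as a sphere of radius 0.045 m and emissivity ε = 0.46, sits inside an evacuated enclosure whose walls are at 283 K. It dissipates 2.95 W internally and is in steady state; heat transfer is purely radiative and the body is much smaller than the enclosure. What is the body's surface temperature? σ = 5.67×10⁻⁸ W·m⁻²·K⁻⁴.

T ≈ 323 K

For a small grey body in a large enclosure, net radiated power = εσA(T⁴ − T_w⁴).
Steady state: P = εσA(T⁴ − T_w⁴) with A = 4πr² = 0.02545 m².
T⁴ = P/(εσA) + T_w⁴ = 2.95/(0.46·5.67×10⁻⁸·0.02545) + (283)⁴
    = 4.445×10⁹ + 6.414×10⁹ = 1.086×10¹⁰ K⁴.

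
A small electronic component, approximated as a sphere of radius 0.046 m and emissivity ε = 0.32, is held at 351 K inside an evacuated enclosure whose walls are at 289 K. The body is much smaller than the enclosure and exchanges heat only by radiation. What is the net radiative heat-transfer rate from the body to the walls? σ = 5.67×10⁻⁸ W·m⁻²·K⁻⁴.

P_net ≈ 3.96 W

For a small grey body in a large enclosure: P_net = εσA(T_body⁴ − T_wall⁴).
A = 4πr² = 0.02659 m²; T_body⁴ − T_wall⁴ = 1.518×10¹⁰ − 6.976×10⁹ = 8.203×10⁹ K⁴.
|P_net| = 0.32·5.67×10⁻⁸·0.02659·8.203×10⁹.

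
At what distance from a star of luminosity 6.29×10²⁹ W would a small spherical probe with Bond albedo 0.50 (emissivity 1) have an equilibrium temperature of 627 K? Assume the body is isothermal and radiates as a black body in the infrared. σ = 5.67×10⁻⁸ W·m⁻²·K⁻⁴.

For an isothermal black-emitting sphere, (1−a)S·πr² = σ·4πr²·T⁴ ⇒ S = 4σT⁴/(1−a).
S = 4·5.67×10⁻⁸·(627)⁴/0.500 = 70100 W/m².
Flux falls as S = L/(4πd²), so d = √(L/(4πS)) = √(6.29×10²⁹/(4π·70100)).

d ≈ 8.45×10¹¹ m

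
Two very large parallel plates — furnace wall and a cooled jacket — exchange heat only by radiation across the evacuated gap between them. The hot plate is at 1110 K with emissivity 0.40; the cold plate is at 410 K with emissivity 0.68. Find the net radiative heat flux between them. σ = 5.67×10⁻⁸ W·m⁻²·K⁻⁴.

For two infinite grey parallel plates, q = σ(T₁⁴ − T₂⁴)/(1/ε₁ + 1/ε₂ − 1).
T₁⁴ − T₂⁴ = 1.518×10¹² − 2.826×10¹⁰ = 1.490×10¹² K⁴.
1/ε₁ + 1/ε₂ − 1 = 2.500 + 1.471 − 1 = 2.971.
q = 5.67×10⁻⁸ × 1.490×10¹² / 2.971.

q ≈ 28400 W/m²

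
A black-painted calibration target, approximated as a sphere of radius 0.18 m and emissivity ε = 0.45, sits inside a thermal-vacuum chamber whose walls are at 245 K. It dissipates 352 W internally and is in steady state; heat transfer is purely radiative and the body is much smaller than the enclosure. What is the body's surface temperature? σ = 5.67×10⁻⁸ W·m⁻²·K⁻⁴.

T ≈ 440 K

For a small grey body in a large enclosure, net radiated power = εσA(T⁴ − T_w⁴).
Steady state: P = εσA(T⁴ − T_w⁴) with A = 4πr² = 0.4072 m².
T⁴ = P/(εσA) + T_w⁴ = 352/(0.45·5.67×10⁻⁸·0.4072) + (245)⁴
    = 3.388×10¹⁰ + 3.603×10⁹ = 3.749×10¹⁰ K⁴.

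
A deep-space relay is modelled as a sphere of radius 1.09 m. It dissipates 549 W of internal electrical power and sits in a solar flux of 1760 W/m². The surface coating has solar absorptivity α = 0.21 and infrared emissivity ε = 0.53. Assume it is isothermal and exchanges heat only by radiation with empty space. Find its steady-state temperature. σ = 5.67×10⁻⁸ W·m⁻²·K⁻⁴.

At steady state, absorbed solar power + internal power = radiated power.
Absorbed: α·S·A_cross = 0.21·1760·3.733 = 1380 W (cross-section πr²).
Total input = 1380 + 549 = 1929 W.
Radiated: εσ·A_surf·T⁴ with A_surf = 4πr² = 14.93 m².
T⁴ = 1929/(0.53·5.67×10⁻⁸·14.93) = 4.298×10⁹ K⁴.

T ≈ 256 K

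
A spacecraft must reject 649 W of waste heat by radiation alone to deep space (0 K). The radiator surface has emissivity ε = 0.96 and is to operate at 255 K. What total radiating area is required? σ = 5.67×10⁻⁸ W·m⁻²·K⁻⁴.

P = εσA T⁴ ⇒ A = P/(εσT⁴).
T⁴ = 4.228×10⁹ K⁴.
A = 649/(0.96 × 5.67×10⁻⁸ × 4.228×10⁹).

A ≈ 2.82 m²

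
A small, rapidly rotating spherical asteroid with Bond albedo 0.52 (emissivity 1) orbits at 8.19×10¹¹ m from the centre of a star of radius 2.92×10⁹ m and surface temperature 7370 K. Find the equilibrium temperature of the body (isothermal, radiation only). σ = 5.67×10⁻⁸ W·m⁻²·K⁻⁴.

T ≈ 259 K

The star's surface emits σT_*⁴; at distance d the flux is S = σT_*⁴(R_*/d)².
S = 5.67×10⁻⁸·(7370)⁴·(2.92×10⁹/8.19×10¹¹)² = 2126 W/m².
For an isothermal sphere T⁴ = (1−a)S/(4σ) = 4.500×10⁹ K⁴.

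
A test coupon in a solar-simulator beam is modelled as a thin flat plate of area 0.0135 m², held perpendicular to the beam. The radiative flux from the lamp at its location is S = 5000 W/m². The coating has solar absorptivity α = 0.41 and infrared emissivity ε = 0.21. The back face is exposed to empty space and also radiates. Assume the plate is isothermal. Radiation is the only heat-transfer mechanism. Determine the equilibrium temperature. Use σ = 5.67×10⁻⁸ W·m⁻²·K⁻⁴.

T ≈ 542 K

At equilibrium, absorbed power = emitted power.
Absorbing cross-section = A = 0.01350 m²; emitting surface = 2A = 0.02700 m² (ratio 2).
αS·A_cross = εσ·A_surf·T⁴  ⇒  T⁴ = αS/(ε·2σ).
T⁴ = 0.410·5000/(0.21·2·5.67×10⁻⁸) = 8.608×10¹⁰ K⁴.
T = (8.608×10¹⁰)^(1/4).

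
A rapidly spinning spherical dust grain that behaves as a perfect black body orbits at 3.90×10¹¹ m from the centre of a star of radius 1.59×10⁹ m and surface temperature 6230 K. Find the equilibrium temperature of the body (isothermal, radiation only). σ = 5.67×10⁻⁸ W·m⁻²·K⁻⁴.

T ≈ 281 K

The star's surface emits σT_*⁴; at distance d the flux is S = σT_*⁴(R_*/d)².
S = 5.67×10⁻⁸·(6230)⁴·(1.59×10⁹/3.90×10¹¹)² = 1420 W/m².
For an isothermal sphere T⁴ = (1−a)S/(4σ) = 6.260×10⁹ K⁴.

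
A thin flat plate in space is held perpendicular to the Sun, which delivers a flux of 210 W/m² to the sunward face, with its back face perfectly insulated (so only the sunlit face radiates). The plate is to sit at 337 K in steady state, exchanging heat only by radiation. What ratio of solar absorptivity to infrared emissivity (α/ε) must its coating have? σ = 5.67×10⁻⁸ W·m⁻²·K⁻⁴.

α/ε ≈ 3.48

Balance: αS·A = εσ·1A·T⁴ ⇒ α/ε = σT⁴/S.
α/ε = 5.67×10⁻⁸·(337)⁴/210 = 5.67×10⁻⁸·1.290×10¹⁰/210.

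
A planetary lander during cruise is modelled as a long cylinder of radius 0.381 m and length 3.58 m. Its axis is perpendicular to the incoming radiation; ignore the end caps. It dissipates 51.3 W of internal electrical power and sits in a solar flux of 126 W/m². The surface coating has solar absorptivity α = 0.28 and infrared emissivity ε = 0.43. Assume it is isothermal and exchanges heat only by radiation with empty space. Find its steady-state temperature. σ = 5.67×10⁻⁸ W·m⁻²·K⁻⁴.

T ≈ 163 K

At steady state, absorbed solar power + internal power = radiated power.
Absorbed: α·S·A_cross = 0.28·126·2.728 = 96.24 W (cross-section 2rL).
Total input = 96.24 + 51.3 = 147.5 W.
Radiated: εσ·A_surf·T⁴ with A_surf = 2πrL = 8.570 m².
T⁴ = 147.5/(0.43·5.67×10⁻⁸·8.570) = 7.061×10⁸ K⁴.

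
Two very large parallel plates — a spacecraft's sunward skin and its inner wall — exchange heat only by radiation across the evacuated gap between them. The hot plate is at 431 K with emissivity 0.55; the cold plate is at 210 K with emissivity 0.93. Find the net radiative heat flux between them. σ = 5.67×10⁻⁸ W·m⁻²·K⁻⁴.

q ≈ 975 W/m²

For two infinite grey parallel plates, q = σ(T₁⁴ − T₂⁴)/(1/ε₁ + 1/ε₂ − 1).
T₁⁴ − T₂⁴ = 3.451×10¹⁰ − 1.945×10⁹ = 3.256×10¹⁰ K⁴.
1/ε₁ + 1/ε₂ − 1 = 1.818 + 1.075 − 1 = 1.893.
q = 5.67×10⁻⁸ × 3.256×10¹⁰ / 1.893.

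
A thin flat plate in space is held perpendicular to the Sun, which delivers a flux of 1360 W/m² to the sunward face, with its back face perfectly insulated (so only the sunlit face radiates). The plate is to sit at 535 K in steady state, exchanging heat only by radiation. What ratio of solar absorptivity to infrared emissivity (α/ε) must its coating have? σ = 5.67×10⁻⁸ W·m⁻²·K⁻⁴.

Balance: αS·A = εσ·1A·T⁴ ⇒ α/ε = σT⁴/S.
α/ε = 5.67×10⁻⁸·(535)⁴/1360 = 5.67×10⁻⁸·8.192×10¹⁰/1360.

α/ε ≈ 3.42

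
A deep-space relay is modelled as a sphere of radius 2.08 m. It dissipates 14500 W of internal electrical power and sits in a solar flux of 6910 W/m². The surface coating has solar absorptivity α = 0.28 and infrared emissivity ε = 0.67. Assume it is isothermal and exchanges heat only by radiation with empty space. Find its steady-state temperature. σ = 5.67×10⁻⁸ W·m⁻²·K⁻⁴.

At steady state, absorbed solar power + internal power = radiated power.
Absorbed: α·S·A_cross = 0.28·6910·13.59 = 26300 W (cross-section πr²).
Total input = 26300 + 14500 = 40800 W.
Radiated: εσ·A_surf·T⁴ with A_surf = 4πr² = 54.37 m².
T⁴ = 40800/(0.67·5.67×10⁻⁸·54.37) = 1.975×10¹⁰ K⁴.

T ≈ 375 K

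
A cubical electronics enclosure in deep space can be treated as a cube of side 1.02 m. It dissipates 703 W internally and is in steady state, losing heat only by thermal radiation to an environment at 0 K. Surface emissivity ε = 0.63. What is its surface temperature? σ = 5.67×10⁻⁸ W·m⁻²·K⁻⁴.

T ≈ 237 K

Steady state: internal power = radiated power, P = εσA T⁴.
Radiating area A = 6L² = 6.242 m².
T⁴ = P/(εσA) = 703/(0.63·5.67×10⁻⁸·6.242) = 3.153×10⁹ K⁴.
T = (3.153×10⁹)^(1/4).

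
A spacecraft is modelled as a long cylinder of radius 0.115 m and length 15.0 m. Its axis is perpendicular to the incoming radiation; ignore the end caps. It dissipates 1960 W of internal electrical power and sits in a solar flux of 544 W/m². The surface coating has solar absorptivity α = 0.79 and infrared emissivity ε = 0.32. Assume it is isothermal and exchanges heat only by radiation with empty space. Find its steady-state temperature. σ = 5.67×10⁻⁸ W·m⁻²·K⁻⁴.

At steady state, absorbed solar power + internal power = radiated power.
Absorbed: α·S·A_cross = 0.79·544·3.450 = 1483 W (cross-section 2rL).
Total input = 1483 + 1960 = 3443 W.
Radiated: εσ·A_surf·T⁴ with A_surf = 2πrL = 10.84 m².
T⁴ = 3443/(0.32·5.67×10⁻⁸·10.84) = 1.751×10¹⁰ K⁴.

T ≈ 364 K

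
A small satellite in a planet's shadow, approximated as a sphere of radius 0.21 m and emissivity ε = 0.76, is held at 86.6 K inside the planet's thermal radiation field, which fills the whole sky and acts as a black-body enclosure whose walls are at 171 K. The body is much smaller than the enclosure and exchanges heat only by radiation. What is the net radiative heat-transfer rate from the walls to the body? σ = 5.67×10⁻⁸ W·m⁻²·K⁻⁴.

For a small grey body in a large enclosure: P_net = εσA(T_body⁴ − T_wall⁴).
A = 4πr² = 0.5542 m²; T_body⁴ − T_wall⁴ = 5.624×10⁷ − 8.550×10⁸ = -7.988×10⁸ K⁴.
|P_net| = 0.76·5.67×10⁻⁸·0.5542·7.988×10⁸.

P_net ≈ 19.1 W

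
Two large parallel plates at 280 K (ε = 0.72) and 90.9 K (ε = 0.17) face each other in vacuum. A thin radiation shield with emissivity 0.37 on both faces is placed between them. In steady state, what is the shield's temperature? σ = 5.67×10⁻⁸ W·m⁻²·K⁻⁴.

T_s ≈ 257 K

In steady state the net flux on the hot side equals that on the cold side.
σ(T₁⁴−T_s⁴)/D₁ = σ(T_s⁴−T₂⁴)/D₂, with D₁ = 1/ε₁+1/ε_s−1 = 3.092, D₂ = 1/ε_s+1/ε₂−1 = 7.585.
Solve for T_s⁴: T_s⁴ = (D₂·T₁⁴ + D₁·T₂⁴)/(D₁+D₂) = 4.386×10⁹ K⁴.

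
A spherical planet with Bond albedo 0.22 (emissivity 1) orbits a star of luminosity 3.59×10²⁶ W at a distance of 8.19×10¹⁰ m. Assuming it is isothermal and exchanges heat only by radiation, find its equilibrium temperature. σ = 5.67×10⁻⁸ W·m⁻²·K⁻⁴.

T ≈ 348 K

First find the stellar flux at distance d: S = L/(4πd²) = 3.59×10²⁶/(4π·(8.19×10¹⁰)²) = 4259 W/m².
For an isothermal sphere, absorbed (1−a)S·πr² = emitted σ·4πr²·T⁴, so T⁴ = (1−a)S/(4σ).
T⁴ = 0.780·4259/(4·5.67×10⁻⁸) = 1.465×10¹⁰ K⁴.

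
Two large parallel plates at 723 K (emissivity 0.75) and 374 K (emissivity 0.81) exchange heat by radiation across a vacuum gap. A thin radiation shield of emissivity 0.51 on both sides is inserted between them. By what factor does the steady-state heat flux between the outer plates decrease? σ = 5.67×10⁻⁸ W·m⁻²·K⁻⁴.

Without shield: q₀ = σΔ(T⁴)/(1/ε₁+1/ε₂−1) with denominator 1.568.
With shield the two gaps are in series; the resistances add: (1/ε₁+1/ε_s−1)+(1/ε_s+1/ε₂−1) = 2.294+2.195 = 4.489.
Heat-flux ratio q₀/q = 4.489/1.568.

factor ≈ 2.86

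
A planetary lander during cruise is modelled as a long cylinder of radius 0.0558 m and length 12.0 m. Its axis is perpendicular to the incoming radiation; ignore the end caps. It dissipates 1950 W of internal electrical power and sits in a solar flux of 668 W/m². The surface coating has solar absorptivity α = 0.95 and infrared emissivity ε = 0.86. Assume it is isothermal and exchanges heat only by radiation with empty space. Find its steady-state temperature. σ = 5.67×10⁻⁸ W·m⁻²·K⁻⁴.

At steady state, absorbed solar power + internal power = radiated power.
Absorbed: α·S·A_cross = 0.95·668·1.339 = 849.9 W (cross-section 2rL).
Total input = 849.9 + 1950 = 2800 W.
Radiated: εσ·A_surf·T⁴ with A_surf = 2πrL = 4.207 m².
T⁴ = 2800/(0.86·5.67×10⁻⁸·4.207) = 1.365×10¹⁰ K⁴.

T ≈ 342 K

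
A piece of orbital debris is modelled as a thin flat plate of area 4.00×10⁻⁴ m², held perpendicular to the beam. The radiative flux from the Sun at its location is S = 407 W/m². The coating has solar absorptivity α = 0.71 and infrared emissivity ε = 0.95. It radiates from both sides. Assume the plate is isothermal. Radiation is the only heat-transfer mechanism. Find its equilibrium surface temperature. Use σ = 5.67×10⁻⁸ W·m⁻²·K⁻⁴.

At equilibrium, absorbed power = emitted power.
Absorbing cross-section = A = 4.000×10⁻⁴ m²; emitting surface = 2A = 8.000×10⁻⁴ m² (ratio 2).
αS·A_cross = εσ·A_surf·T⁴  ⇒  T⁴ = αS/(ε·2σ).
T⁴ = 0.710·407/(0.95·2·5.67×10⁻⁸) = 2.682×10⁹ K⁴.
T = (2.682×10⁹)^(1/4).

T ≈ 228 K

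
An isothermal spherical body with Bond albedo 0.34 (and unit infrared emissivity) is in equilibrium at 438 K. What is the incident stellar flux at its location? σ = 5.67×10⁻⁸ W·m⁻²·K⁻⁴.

S ≈ 12600 W/m²

(1−a)S·πr² = σ·4πr²·T⁴ ⇒ S = 4σT⁴/(1−a).
S = 4·5.67×10⁻⁸·3.680×10¹⁰/0.660.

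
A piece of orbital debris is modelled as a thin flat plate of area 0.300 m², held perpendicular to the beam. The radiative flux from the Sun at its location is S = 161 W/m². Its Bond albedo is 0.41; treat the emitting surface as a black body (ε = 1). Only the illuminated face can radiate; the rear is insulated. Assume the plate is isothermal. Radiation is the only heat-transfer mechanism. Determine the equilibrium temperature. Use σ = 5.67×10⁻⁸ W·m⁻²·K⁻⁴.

At equilibrium, absorbed power = emitted power.
Absorbing cross-section = A = 0.3000 m²; emitting surface = A = 0.3000 m² (ratio 1).
(1−a)S·A_cross = εσ·A_surf·T⁴  ⇒  T⁴ = (1−a)S/(1σ).
T⁴ = 0.590·161/(1·5.67×10⁻⁸) = 1.675×10⁹ K⁴.
T = (1.675×10⁹)^(1/4).

T ≈ 202 K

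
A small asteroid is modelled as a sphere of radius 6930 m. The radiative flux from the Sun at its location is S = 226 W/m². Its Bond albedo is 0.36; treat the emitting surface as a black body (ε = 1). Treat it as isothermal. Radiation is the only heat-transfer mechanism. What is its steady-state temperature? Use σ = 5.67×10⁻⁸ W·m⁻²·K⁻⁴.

T ≈ 159 K

At equilibrium, absorbed power = emitted power.
Absorbing cross-section = πr² = 1.509×10⁸ m²; emitting surface = 4πr² = 6.035×10⁸ m² (ratio 4).
(1−a)S·A_cross = εσ·A_surf·T⁴  ⇒  T⁴ = (1−a)S/(4σ).
T⁴ = 0.640·226/(4·5.67×10⁻⁸) = 6.377×10⁸ K⁴.
T = (6.377×10⁸)^(1/4).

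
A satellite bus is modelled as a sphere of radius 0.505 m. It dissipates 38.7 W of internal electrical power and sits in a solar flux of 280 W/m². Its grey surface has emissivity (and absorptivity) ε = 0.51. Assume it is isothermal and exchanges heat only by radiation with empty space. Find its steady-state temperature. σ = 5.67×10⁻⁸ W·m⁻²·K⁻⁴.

At steady state, absorbed solar power + internal power = radiated power.
Absorbed: α·S·A_cross = 0.51·280·0.8012 = 114.4 W (cross-section πr²).
Total input = 114.4 + 38.7 = 153.1 W.
Radiated: εσ·A_surf·T⁴ with A_surf = 4πr² = 3.205 m².
T⁴ = 153.1/(0.51·5.67×10⁻⁸·3.205) = 1.652×10⁹ K⁴.

T ≈ 202 K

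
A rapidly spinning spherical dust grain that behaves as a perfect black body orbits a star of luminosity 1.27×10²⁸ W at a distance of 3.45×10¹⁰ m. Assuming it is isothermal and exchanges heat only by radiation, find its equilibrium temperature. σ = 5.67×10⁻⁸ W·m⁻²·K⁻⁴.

T ≈ 1390 K

First find the stellar flux at distance d: S = L/(4πd²) = 1.27×10²⁸/(4π·(3.45×10¹⁰)²) = 8.491×10⁵ W/m².
For an isothermal sphere, absorbed (1−a)S·πr² = emitted σ·4πr²·T⁴, so T⁴ = (1−a)S/(4σ).
T⁴ = 1.00·8.491×10⁵/(4·5.67×10⁻⁸) = 3.744×10¹² K⁴.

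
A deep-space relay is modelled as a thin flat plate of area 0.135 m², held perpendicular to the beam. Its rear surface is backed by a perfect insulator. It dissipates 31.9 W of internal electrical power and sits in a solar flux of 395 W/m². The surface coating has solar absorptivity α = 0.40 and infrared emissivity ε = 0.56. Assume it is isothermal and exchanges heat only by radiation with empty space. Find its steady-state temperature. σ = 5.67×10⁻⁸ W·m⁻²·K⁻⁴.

At steady state, absorbed solar power + internal power = radiated power.
Absorbed: α·S·A_cross = 0.40·395·0.1350 = 21.33 W (cross-section A).
Total input = 21.33 + 31.9 = 53.23 W.
Radiated: εσ·A_surf·T⁴ with A_surf = A = 0.1350 m².
T⁴ = 53.23/(0.56·5.67×10⁻⁸·0.1350) = 1.242×10¹⁰ K⁴.

T ≈ 334 K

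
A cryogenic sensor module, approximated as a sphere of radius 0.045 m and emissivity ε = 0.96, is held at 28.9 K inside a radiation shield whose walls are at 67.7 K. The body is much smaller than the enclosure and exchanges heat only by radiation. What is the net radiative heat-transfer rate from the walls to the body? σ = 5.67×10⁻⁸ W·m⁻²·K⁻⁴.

P_net ≈ 0.0281 W

For a small grey body in a large enclosure: P_net = εσA(T_body⁴ − T_wall⁴).
A = 4πr² = 0.02545 m²; T_body⁴ − T_wall⁴ = 6.976×10⁵ − 2.101×10⁷ = -2.031×10⁷ K⁴.
|P_net| = 0.96·5.67×10⁻⁸·0.02545·2.031×10⁷.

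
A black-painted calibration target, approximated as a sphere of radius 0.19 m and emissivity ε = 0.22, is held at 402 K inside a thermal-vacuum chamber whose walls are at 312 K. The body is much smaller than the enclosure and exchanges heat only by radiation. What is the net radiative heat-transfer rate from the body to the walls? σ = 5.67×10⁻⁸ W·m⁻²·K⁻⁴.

P_net ≈ 94.2 W

For a small grey body in a large enclosure: P_net = εσA(T_body⁴ − T_wall⁴).
A = 4πr² = 0.4536 m²; T_body⁴ − T_wall⁴ = 2.612×10¹⁰ − 9.476×10⁹ = 1.664×10¹⁰ K⁴.
|P_net| = 0.22·5.67×10⁻⁸·0.4536·1.664×10¹⁰.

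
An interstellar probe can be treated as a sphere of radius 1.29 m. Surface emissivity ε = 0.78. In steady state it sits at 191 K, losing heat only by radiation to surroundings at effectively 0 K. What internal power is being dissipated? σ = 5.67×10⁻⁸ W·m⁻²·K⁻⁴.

Steady state: P = εσA T⁴.
A = 4πr² = 20.91 m²; T⁴ = (191)⁴ = 1.331×10⁹ K⁴.
P = 0.78 × 5.67×10⁻⁸ × 20.91 × 1.331×10⁹.

P ≈ 1230 W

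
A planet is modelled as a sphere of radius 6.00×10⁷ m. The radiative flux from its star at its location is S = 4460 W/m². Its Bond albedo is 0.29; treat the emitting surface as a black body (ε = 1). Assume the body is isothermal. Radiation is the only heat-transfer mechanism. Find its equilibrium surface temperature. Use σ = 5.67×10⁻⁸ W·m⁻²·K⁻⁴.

T ≈ 344 K

At equilibrium, absorbed power = emitted power.
Absorbing cross-section = πr² = 1.131×10¹⁶ m²; emitting surface = 4πr² = 4.524×10¹⁶ m² (ratio 4).
(1−a)S·A_cross = εσ·A_surf·T⁴  ⇒  T⁴ = (1−a)S/(4σ).
T⁴ = 0.710·4460/(4·5.67×10⁻⁸) = 1.396×10¹⁰ K⁴.
T = (1.396×10¹⁰)^(1/4).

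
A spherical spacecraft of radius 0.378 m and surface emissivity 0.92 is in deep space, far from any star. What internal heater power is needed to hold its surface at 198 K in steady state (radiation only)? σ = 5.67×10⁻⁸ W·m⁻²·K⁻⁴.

P = εσ·4πr²·T⁴.
4πr² = 1.796 m²; T⁴ = 1.537×10⁹ K⁴.
P = 0.92·5.67×10⁻⁸·1.796·1.537×10⁹.

P ≈ 144 W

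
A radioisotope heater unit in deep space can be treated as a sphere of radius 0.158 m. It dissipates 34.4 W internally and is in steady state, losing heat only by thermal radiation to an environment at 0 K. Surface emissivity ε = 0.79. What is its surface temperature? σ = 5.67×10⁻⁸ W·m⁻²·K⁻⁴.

Steady state: internal power = radiated power, P = εσA T⁴.
Radiating area A = 4πr² = 0.3137 m².
T⁴ = P/(εσA) = 34.4/(0.79·5.67×10⁻⁸·0.3137) = 2.448×10⁹ K⁴.
T = (2.448×10⁹)^(1/4).

T ≈ 222 K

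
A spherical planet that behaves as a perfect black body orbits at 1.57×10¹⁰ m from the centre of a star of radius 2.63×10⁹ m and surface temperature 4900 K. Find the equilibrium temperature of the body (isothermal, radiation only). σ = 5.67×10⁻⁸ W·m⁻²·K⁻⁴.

T ≈ 1420 K

The star's surface emits σT_*⁴; at distance d the flux is S = σT_*⁴(R_*/d)².
S = 5.67×10⁻⁸·(4900)⁴·(2.63×10⁹/1.57×10¹⁰)² = 9.172×10⁵ W/m².
For an isothermal sphere T⁴ = (1−a)S/(4σ) = 4.044×10¹² K⁴.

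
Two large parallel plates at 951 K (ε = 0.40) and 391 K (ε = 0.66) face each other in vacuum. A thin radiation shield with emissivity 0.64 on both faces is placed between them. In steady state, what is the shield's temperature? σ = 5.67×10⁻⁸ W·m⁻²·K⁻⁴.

In steady state the net flux on the hot side equals that on the cold side.
σ(T₁⁴−T_s⁴)/D₁ = σ(T_s⁴−T₂⁴)/D₂, with D₁ = 1/ε₁+1/ε_s−1 = 3.062, D₂ = 1/ε_s+1/ε₂−1 = 2.078.
Solve for T_s⁴: T_s⁴ = (D₂·T₁⁴ + D₁·T₂⁴)/(D₁+D₂) = 3.445×10¹¹ K⁴.

T_s ≈ 766 K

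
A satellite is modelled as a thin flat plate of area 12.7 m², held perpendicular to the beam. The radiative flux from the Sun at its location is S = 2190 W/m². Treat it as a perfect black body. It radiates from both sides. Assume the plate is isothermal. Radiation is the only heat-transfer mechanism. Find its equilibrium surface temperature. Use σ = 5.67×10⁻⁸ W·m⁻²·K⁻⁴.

At equilibrium, absorbed power = emitted power.
Absorbing cross-section = A = 12.70 m²; emitting surface = 2A = 25.40 m² (ratio 2).
S·A_cross = εσ·A_surf·T⁴  ⇒  T⁴ = S/(2σ).
T⁴ = 1.00·2190/(2·5.67×10⁻⁸) = 1.931×10¹⁰ K⁴.
T = (1.931×10¹⁰)^(1/4).

T ≈ 373 K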